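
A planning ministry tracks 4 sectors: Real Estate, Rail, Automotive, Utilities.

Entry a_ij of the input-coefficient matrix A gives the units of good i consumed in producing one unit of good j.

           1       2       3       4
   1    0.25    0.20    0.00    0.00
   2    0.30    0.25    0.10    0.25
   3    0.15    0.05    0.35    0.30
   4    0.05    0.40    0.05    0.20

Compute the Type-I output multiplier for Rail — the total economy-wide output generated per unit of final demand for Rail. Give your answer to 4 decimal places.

I − A =
  [   0.75    -0.20     0.00     0.00]
  [  -0.30     0.75    -0.10    -0.25]
  [  -0.15    -0.05     0.65    -0.30]
  [  -0.05    -0.40    -0.05     0.80]
Compute the cofactors C_ij = (−1)^(i+j)·(3×3 minor ij) of I−A; the adjugate is their transpose:
adj(I−A) = Cᵀ =
  [ 0.297125   0.101000   0.018500   0.038500]
  [ 0.175000   0.378750   0.069375   0.144375]
  [ 0.134875   0.147000   0.324500   0.167625]
  [ 0.114500   0.204875   0.056125   0.319875]
det(I−A) = Σ_j (I−A)_1j·C_1j = (0.75)(0.297125) + (-0.20)(0.175000) + (0.00)(0.134875) + (0.00)(0.114500) = 0.18784375
(I − A)⁻¹ = adj(I−A) / det(I−A) ≈
  [   1.58177     0.53768     0.09849     0.20496]
  [   0.93163     2.01630     0.36932     0.76859]
  [   0.71802     0.78257     1.72750     0.89236]
  [   0.60955     1.09067     0.29879     1.70288]
The output multiplier for sector j is the column-j sum of the Leontief inverse (I − A)⁻¹ = adj(I−A) / det(I−A).
Column 2 of adj(I−A): (0.101000, 0.378750, 0.147000, 0.204875); det(I−A) = 0.18784375.
m_2 = (0.101000 + 0.378750 + 0.147000 + 0.204875) / 0.18784375 = 0.831625 / 0.18784375 ≈ 4.4272.

m_2 = 4.4272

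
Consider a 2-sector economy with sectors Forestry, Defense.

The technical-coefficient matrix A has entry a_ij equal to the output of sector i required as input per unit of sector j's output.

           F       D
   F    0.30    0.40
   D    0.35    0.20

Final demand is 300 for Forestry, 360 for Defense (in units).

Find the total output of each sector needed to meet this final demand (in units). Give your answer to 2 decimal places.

I − A =
  [   0.70    -0.40]
  [  -0.35     0.80]
det(I−A) = (0.70)(0.80) − (-0.40)(-0.35) = 0.4200
adj(I−A) = [[0.80, 0.40], [0.35, 0.70]]
(I − A)⁻¹ = adj(I−A) / det(I−A) ≈
  [   1.9048     0.9524]
  [   0.8333     1.6667]
x = (I − A)⁻¹ d = adj(I−A)·d / det(I−A), with det(I−A) = 0.4200:
  x_F = (0.80·300 + 0.40·360) / 0.4200 = 384.00 / 0.4200 ≈ 914.29
  x_D = (0.35·300 + 0.70·360) / 0.4200 = 357.00 / 0.4200 = 850.00

x_F = 914.29, x_D = 850.00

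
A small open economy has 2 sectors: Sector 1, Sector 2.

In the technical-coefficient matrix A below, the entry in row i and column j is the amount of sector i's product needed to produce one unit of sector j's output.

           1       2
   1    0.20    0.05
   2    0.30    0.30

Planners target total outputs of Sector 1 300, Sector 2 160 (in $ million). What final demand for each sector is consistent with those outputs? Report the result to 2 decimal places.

d_1 = 232.00, d_2 = 22.00

I − A =
  [   0.80    -0.05]
  [  -0.30     0.70]
d = (I − A) x:
  d_1 = (+0.80)·300 + (-0.05)·160 = 232.00
  d_2 = (-0.30)·300 + (+0.70)·160 = 22.00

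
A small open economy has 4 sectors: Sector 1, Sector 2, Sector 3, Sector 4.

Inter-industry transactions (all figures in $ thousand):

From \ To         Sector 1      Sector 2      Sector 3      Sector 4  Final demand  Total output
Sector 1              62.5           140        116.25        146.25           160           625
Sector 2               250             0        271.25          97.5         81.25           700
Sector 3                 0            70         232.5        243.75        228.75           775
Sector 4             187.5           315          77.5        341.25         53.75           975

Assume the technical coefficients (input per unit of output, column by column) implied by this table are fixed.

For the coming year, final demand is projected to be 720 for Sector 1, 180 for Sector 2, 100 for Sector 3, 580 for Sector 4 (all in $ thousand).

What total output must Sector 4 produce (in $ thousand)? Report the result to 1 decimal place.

Technical coefficients a_ij = z_ij / X_j:
  a_11 = 62.5/625 = 0.10, a_21 = 250/625 = 0.40, a_31 = 0/625 = 0.00, a_41 = 187.5/625 = 0.30
  a_12 = 140/700 = 0.20, a_22 = 0/700 = 0.00, a_32 = 70/700 = 0.10, a_42 = 315/700 = 0.45
  a_13 = 116.25/775 = 0.15, a_23 = 271.25/775 = 0.35, a_33 = 232.5/775 = 0.30, a_43 = 77.5/775 = 0.10
  a_14 = 146.25/975 = 0.15, a_24 = 97.5/975 = 0.10, a_34 = 243.75/975 = 0.25, a_44 = 341.25/975 = 0.35
I − A =
  [   0.90    -0.20    -0.15    -0.15]
  [  -0.40     1.00    -0.35    -0.10]
  [   0.00    -0.10     0.70    -0.25]
  [  -0.30    -0.45    -0.10     0.65]
Compute the cofactors C_ij = (−1)^(i+j)·(3×3 minor ij) of I−A; the adjugate is their transpose:
adj(I−A) = Cᵀ =
  [ 0.335375   0.161375   0.176875   0.170250]
  [ 0.219250   0.344250   0.247500   0.198750]
  [ 0.149000   0.170250   0.414500   0.220000]
  [ 0.329500   0.339000   0.316750   0.536500]
det(I−A) = Σ_j (I−A)_1j·C_1j = (0.90)(0.335375) + (-0.20)(0.219250) + (-0.15)(0.149000) + (-0.15)(0.329500) = 0.1862125
(I − A)⁻¹ = adj(I−A) / det(I−A) ≈
  [   1.8010     0.8666     0.9499     0.9143]
  [   1.1774     1.8487     1.3291     1.0673]
  [   0.8002     0.9143     2.2260     1.1814]
  [   1.7695     1.8205     1.7010     2.8811]
x = (I − A)⁻¹ d = adj(I−A)·d / det(I−A), with det(I−A) = 0.1862125:
  x_1 = (0.335375·720 + 0.161375·180 + 0.176875·100 + 0.170250·580) / 0.1862125 = 386.95 / 0.1862125 ≈ 2078.0
  x_2 = (0.219250·720 + 0.344250·180 + 0.247500·100 + 0.198750·580) / 0.1862125 = 359.85 / 0.1862125 ≈ 1932.5
  x_3 = (0.149000·720 + 0.170250·180 + 0.414500·100 + 0.220000·580) / 0.1862125 = 306.975 / 0.1862125 ≈ 1648.5
  x_4 = (0.329500·720 + 0.339000·180 + 0.316750·100 + 0.536500·580) / 0.1862125 = 641.105 / 0.1862125 ≈ 3442.9

x_4 = 3442.9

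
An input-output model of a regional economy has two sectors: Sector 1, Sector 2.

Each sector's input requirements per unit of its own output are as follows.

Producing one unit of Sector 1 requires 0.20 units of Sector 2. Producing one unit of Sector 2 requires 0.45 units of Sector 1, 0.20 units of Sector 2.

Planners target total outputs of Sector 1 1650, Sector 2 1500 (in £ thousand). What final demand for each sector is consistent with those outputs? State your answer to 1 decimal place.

d_1 = 975.0, d_2 = 870.0

I − A =
  [   1.00    -0.45]
  [  -0.20     0.80]
d = (I − A) x:
  d_1 = (+1.00)·1650 + (-0.45)·1500 = 975.0
  d_2 = (-0.20)·1650 + (+0.80)·1500 = 870.0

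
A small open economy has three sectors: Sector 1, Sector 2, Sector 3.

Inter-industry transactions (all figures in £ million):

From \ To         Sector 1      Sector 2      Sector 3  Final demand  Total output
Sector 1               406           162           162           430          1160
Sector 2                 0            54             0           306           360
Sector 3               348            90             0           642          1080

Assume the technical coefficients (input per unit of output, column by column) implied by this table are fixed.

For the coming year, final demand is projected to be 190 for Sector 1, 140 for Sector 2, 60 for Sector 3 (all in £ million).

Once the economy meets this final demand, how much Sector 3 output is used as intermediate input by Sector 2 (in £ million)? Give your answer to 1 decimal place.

Technical coefficients a_ij = z_ij / X_j:
  a_11 = 406/1160 = 0.35, a_21 = 0/1160 = 0.00, a_31 = 348/1160 = 0.30
  a_12 = 162/360 = 0.45, a_22 = 54/360 = 0.15, a_32 = 90/360 = 0.25
  a_13 = 162/1080 = 0.15, a_23 = 0/1080 = 0.00, a_33 = 0/1080 = 0.00
I − A =
  [   0.65    -0.45    -0.15]
  [   0.00     0.85     0.00]
  [  -0.30    -0.25     1.00]
Cofactors of I−A, C_ij = (−1)^(i+j)·(minor ij) (rows/columns in the sector order above):
  C_11 = (0.85)(1.00) − (0.00)(-0.25) = 0.8500
  C_12 = −[(0.00)(1.00) − (0.00)(-0.30)] = 0.0000
  C_13 = (0.00)(-0.25) − (0.85)(-0.30) = 0.2550
  C_21 = −[(-0.45)(1.00) − (-0.15)(-0.25)] = 0.4875
  C_22 = (0.65)(1.00) − (-0.15)(-0.30) = 0.6050
  C_23 = −[(0.65)(-0.25) − (-0.45)(-0.30)] = 0.2975
  C_31 = (-0.45)(0.00) − (-0.15)(0.85) = 0.1275
  C_32 = −[(0.65)(0.00) − (-0.15)(0.00)] = 0.0000
  C_33 = (0.65)(0.85) − (-0.45)(0.00) = 0.5525
det(I−A) = Σ_j (I−A)_1j·C_1j = (0.65)(0.8500) + (-0.45)(0.0000) + (-0.15)(0.2550) = 0.51425
adj(I−A) = Cᵀ =
  [ 0.8500   0.4875   0.1275]
  [ 0.0000   0.6050   0.0000]
  [ 0.2550   0.2975   0.5525]
(I − A)⁻¹ = adj(I−A) / det(I−A) ≈
  [   1.6529     0.9480     0.2479]
  [   0.0000     1.1765     0.0000]
  [   0.4959     0.5785     1.0744]
First solve x = (I − A)⁻¹ d = adj(I−A)·d / det(I−A); in particular x_2 = (0.0000·190 + 0.6050·140 + 0.0000·60) / 0.51425 = 84.70 / 0.51425 ≈ 164.706.
Intermediate flow from 3 to 2: z_32 = a_32 · x_2 = 0.25 × 84.70 / 0.51425 = 21.175 / 0.51425 ≈ 41.2.

z_32 = 41.2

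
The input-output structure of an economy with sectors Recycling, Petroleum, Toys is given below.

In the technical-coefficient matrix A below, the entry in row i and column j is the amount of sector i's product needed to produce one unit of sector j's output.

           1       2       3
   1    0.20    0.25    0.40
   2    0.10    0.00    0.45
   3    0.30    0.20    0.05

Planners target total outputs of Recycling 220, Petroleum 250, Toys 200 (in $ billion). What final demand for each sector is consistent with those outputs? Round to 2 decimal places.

I − A =
  [   0.80    -0.25    -0.40]
  [  -0.10     1.00    -0.45]
  [  -0.30    -0.20     0.95]
d = (I − A) x:
  d_1 = (+0.80)·220 + (-0.25)·250 + (-0.40)·200 = 33.50
  d_2 = (-0.10)·220 + (+1.00)·250 + (-0.45)·200 = 138.00
  d_3 = (-0.30)·220 + (-0.20)·250 + (+0.95)·200 = 74.00

d_1 = 33.50, d_2 = 138.00, d_3 = 74.00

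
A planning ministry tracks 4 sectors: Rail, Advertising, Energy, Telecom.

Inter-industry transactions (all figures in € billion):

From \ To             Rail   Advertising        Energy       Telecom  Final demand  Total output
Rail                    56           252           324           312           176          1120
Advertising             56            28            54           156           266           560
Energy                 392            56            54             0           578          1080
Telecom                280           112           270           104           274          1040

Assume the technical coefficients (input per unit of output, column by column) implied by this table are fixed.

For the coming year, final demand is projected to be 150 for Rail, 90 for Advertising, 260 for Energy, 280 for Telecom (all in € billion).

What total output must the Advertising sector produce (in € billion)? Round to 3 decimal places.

Technical coefficients a_ij = z_ij / X_j:
  a_11 = 56/1120 = 0.05, a_21 = 56/1120 = 0.05, a_31 = 392/1120 = 0.35, a_41 = 280/1120 = 0.25
  a_12 = 252/560 = 0.45, a_22 = 28/560 = 0.05, a_32 = 56/560 = 0.10, a_42 = 112/560 = 0.20
  a_13 = 324/1080 = 0.30, a_23 = 54/1080 = 0.05, a_33 = 54/1080 = 0.05, a_43 = 270/1080 = 0.25
  a_14 = 312/1040 = 0.30, a_24 = 156/1040 = 0.15, a_34 = 0/1040 = 0.00, a_44 = 104/1040 = 0.10
I − A =
  [   0.95    -0.45    -0.30    -0.30]
  [  -0.05     0.95    -0.05    -0.15]
  [  -0.35    -0.10     0.95     0.00]
  [  -0.25    -0.20    -0.25     0.90]
Compute the cofactors C_ij = (−1)^(i+j)·(3×3 minor ij) of I−A; the adjugate is their transpose:
adj(I−A) = Cᵀ =
  [ 0.775500   0.476250   0.358875   0.337875]
  [ 0.107250   0.620250   0.103125   0.139125]
  [ 0.297000   0.240750   0.672375   0.139125]
  [ 0.321750   0.337000   0.309375   0.722125]
det(I−A) = Σ_j (I−A)_1j·C_1j = (0.95)(0.775500) + (-0.45)(0.107250) + (-0.30)(0.297000) + (-0.30)(0.321750) = 0.5028375
(I − A)⁻¹ = adj(I−A) / det(I−A) ≈
  [   1.5422     0.9471     0.7137     0.6719]
  [   0.2133     1.2335     0.2051     0.2767]
  [   0.5906     0.4788     1.3372     0.2767]
  [   0.6399     0.6702     0.6153     1.4361]
x = (I − A)⁻¹ d = adj(I−A)·d / det(I−A), with det(I−A) = 0.5028375:
  x_1 = (0.775500·150 + 0.476250·90 + 0.358875·260 + 0.337875·280) / 0.5028375 = 347.10 / 0.5028375 ≈ 690.283
  x_2 = (0.107250·150 + 0.620250·90 + 0.103125·260 + 0.139125·280) / 0.5028375 = 137.6775 / 0.5028375 ≈ 273.801
  x_3 = (0.297000·150 + 0.240750·90 + 0.672375·260 + 0.139125·280) / 0.5028375 = 279.99 / 0.5028375 ≈ 556.820
  x_4 = (0.321750·150 + 0.337000·90 + 0.309375·260 + 0.722125·280) / 0.5028375 = 361.225 / 0.5028375 ≈ 718.373

x_2 = 273.801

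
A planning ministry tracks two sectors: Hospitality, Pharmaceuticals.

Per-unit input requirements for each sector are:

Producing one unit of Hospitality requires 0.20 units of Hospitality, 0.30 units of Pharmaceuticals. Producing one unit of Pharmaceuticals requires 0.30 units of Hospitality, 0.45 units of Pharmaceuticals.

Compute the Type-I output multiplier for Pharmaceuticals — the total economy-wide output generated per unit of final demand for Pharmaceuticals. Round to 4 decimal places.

m_P = 3.1429

I − A =
  [   0.80    -0.30]
  [  -0.30     0.55]
det(I−A) = (0.80)(0.55) − (-0.30)(-0.30) = 0.3500
adj(I−A) = [[0.55, 0.30], [0.30, 0.80]]
(I − A)⁻¹ = adj(I−A) / det(I−A) ≈
  [   1.57143     0.85714]
  [   0.85714     2.28571]
The output multiplier for sector j is the column-j sum of the Leontief inverse (I − A)⁻¹ = adj(I−A) / det(I−A).
Column P of adj(I−A): (0.30, 0.80); det(I−A) = 0.3500.
m_P = (0.30 + 0.80) / 0.3500 = 1.10 / 0.3500 ≈ 3.1429.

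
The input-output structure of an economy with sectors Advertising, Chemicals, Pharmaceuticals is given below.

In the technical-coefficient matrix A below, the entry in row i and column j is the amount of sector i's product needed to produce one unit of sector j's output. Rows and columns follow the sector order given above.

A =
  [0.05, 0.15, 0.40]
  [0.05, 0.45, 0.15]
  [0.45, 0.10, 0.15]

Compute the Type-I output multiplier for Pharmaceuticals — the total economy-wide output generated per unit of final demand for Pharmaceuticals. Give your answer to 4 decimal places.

m_P = 2.9452

I − A =
  [   0.95    -0.15    -0.40]
  [  -0.05     0.55    -0.15]
  [  -0.45    -0.10     0.85]
Cofactors of I−A, C_ij = (−1)^(i+j)·(minor ij) (rows/columns in the sector order above):
  C_11 = (0.55)(0.85) − (-0.15)(-0.10) = 0.4525
  C_12 = −[(-0.05)(0.85) − (-0.15)(-0.45)] = 0.1100
  C_13 = (-0.05)(-0.10) − (0.55)(-0.45) = 0.2525
  C_21 = −[(-0.15)(0.85) − (-0.40)(-0.10)] = 0.1675
  C_22 = (0.95)(0.85) − (-0.40)(-0.45) = 0.6275
  C_23 = −[(0.95)(-0.10) − (-0.15)(-0.45)] = 0.1625
  C_31 = (-0.15)(-0.15) − (-0.40)(0.55) = 0.2425
  C_32 = −[(0.95)(-0.15) − (-0.40)(-0.05)] = 0.1625
  C_33 = (0.95)(0.55) − (-0.15)(-0.05) = 0.5150
det(I−A) = Σ_j (I−A)_1j·C_1j = (0.95)(0.4525) + (-0.15)(0.1100) + (-0.40)(0.2525) = 0.312375
adj(I−A) = Cᵀ =
  [ 0.4525   0.1675   0.2425]
  [ 0.1100   0.6275   0.1625]
  [ 0.2525   0.1625   0.5150]
(I − A)⁻¹ = adj(I−A) / det(I−A) ≈
  [   1.44858     0.53621     0.77631]
  [   0.35214     2.00880     0.52021]
  [   0.80832     0.52021     1.64866]
The output multiplier for sector j is the column-j sum of the Leontief inverse (I − A)⁻¹ = adj(I−A) / det(I−A).
Column P of adj(I−A): (0.2425, 0.1625, 0.5150); det(I−A) = 0.312375.
m_P = (0.2425 + 0.1625 + 0.5150) / 0.312375 = 0.92 / 0.312375 ≈ 2.9452.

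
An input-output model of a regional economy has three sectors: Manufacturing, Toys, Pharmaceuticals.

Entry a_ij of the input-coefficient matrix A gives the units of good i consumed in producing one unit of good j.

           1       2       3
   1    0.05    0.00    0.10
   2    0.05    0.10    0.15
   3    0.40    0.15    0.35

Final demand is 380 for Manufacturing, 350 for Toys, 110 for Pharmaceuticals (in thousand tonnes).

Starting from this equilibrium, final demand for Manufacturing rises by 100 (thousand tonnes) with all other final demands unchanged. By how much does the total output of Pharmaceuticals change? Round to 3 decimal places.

I − A =
  [   0.95     0.00    -0.10]
  [  -0.05     0.90    -0.15]
  [  -0.40    -0.15     0.65]
Cofactors of I−A, C_ij = (−1)^(i+j)·(minor ij) (rows/columns in the sector order above):
  C_11 = (0.90)(0.65) − (-0.15)(-0.15) = 0.5625
  C_12 = −[(-0.05)(0.65) − (-0.15)(-0.40)] = 0.0925
  C_13 = (-0.05)(-0.15) − (0.90)(-0.40) = 0.3675
  C_21 = −[(0.00)(0.65) − (-0.10)(-0.15)] = 0.0150
  C_22 = (0.95)(0.65) − (-0.10)(-0.40) = 0.5775
  C_23 = −[(0.95)(-0.15) − (0.00)(-0.40)] = 0.1425
  C_31 = (0.00)(-0.15) − (-0.10)(0.90) = 0.0900
  C_32 = −[(0.95)(-0.15) − (-0.10)(-0.05)] = 0.1475
  C_33 = (0.95)(0.90) − (0.00)(-0.05) = 0.8550
det(I−A) = Σ_j (I−A)_1j·C_1j = (0.95)(0.5625) + (0.00)(0.0925) + (-0.10)(0.3675) = 0.497625
adj(I−A) = Cᵀ =
  [ 0.5625   0.0150   0.0900]
  [ 0.0925   0.5775   0.1475]
  [ 0.3675   0.1425   0.8550]
(I − A)⁻¹ = adj(I−A) / det(I−A) ≈
  [   1.1304     0.0301     0.1809]
  [   0.1859     1.1605     0.2964]
  [   0.7385     0.2864     1.7182]
Δx = (I − A)⁻¹ Δd with Δd having +100 in the Manufacturing component and 0 elsewhere.
So Δx_3 = L_31 · (+100), where L_31 = adj(I−A)_31 / det(I−A) = 0.3675 / 0.497625.
Δx_3 = 0.3675 × (+100) / 0.497625 = 36.75 / 0.497625 ≈ 73.851.

Δx_3 = 73.851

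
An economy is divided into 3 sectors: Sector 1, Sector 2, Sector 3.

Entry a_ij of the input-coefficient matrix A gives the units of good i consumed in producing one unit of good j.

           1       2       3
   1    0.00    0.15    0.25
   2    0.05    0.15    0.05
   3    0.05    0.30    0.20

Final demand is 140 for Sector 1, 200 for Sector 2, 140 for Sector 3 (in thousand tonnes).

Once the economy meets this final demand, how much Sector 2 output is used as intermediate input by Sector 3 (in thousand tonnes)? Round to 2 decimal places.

z_23 = 14.55

I − A =
  [   1.00    -0.15    -0.25]
  [  -0.05     0.85    -0.05]
  [  -0.05    -0.30     0.80]
Cofactors of I−A, C_ij = (−1)^(i+j)·(minor ij) (rows/columns in the sector order above):
  C_11 = (0.85)(0.80) − (-0.05)(-0.30) = 0.6650
  C_12 = −[(-0.05)(0.80) − (-0.05)(-0.05)] = 0.0425
  C_13 = (-0.05)(-0.30) − (0.85)(-0.05) = 0.0575
  C_21 = −[(-0.15)(0.80) − (-0.25)(-0.30)] = 0.1950
  C_22 = (1.00)(0.80) − (-0.25)(-0.05) = 0.7875
  C_23 = −[(1.00)(-0.30) − (-0.15)(-0.05)] = 0.3075
  C_31 = (-0.15)(-0.05) − (-0.25)(0.85) = 0.2200
  C_32 = −[(1.00)(-0.05) − (-0.25)(-0.05)] = 0.0625
  C_33 = (1.00)(0.85) − (-0.15)(-0.05) = 0.8425
det(I−A) = Σ_j (I−A)_1j·C_1j = (1.00)(0.6650) + (-0.15)(0.0425) + (-0.25)(0.0575) = 0.64425
adj(I−A) = Cᵀ =
  [ 0.6650   0.1950   0.2200]
  [ 0.0425   0.7875   0.0625]
  [ 0.0575   0.3075   0.8425]
(I − A)⁻¹ = adj(I−A) / det(I−A) ≈
  [   1.0322     0.3027     0.3415]
  [   0.0660     1.2224     0.0970]
  [   0.0893     0.4773     1.3077]
First solve x = (I − A)⁻¹ d = adj(I−A)·d / det(I−A); in particular x_3 = (0.0575·140 + 0.3075·200 + 0.8425·140) / 0.64425 = 187.50 / 0.64425 ≈ 291.0361.
Intermediate flow from 2 to 3: z_23 = a_23 · x_3 = 0.05 × 187.50 / 0.64425 = 9.375 / 0.64425 ≈ 14.55.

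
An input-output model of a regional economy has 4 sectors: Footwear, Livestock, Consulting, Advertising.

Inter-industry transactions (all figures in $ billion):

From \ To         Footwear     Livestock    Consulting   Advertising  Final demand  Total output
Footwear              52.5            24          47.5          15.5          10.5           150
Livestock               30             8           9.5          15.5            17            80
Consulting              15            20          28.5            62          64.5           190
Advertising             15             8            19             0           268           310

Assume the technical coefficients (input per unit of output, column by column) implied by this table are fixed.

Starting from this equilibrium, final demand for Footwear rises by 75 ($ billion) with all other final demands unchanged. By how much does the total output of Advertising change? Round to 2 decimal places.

Technical coefficients a_ij = z_ij / X_j:
  a_FF = 52.5/150 = 0.35, a_LF = 30/150 = 0.20, a_CF = 15/150 = 0.10, a_AF = 15/150 = 0.10
  a_FL = 24/80 = 0.30, a_LL = 8/80 = 0.10, a_CL = 20/80 = 0.25, a_AL = 8/80 = 0.10
  a_FC = 47.5/190 = 0.25, a_LC = 9.5/190 = 0.05, a_CC = 28.5/190 = 0.15, a_AC = 19/190 = 0.10
  a_FA = 15.5/310 = 0.05, a_LA = 15.5/310 = 0.05, a_CA = 62/310 = 0.20, a_AA = 0/310 = 0.00
I − A =
  [   0.65    -0.30    -0.25    -0.05]
  [  -0.20     0.90    -0.05    -0.05]
  [  -0.10    -0.25     0.85    -0.20]
  [  -0.10    -0.10    -0.10     1.00]
Compute the cofactors C_ij = (−1)^(i+j)·(3×3 minor ij) of I−A; the adjugate is their transpose:
adj(I−A) = Cᵀ =
  [ 0.728000   0.322000   0.245000   0.101500]
  [ 0.176750   0.504750   0.087750   0.051625]
  [ 0.162750   0.210750   0.514750   0.121625]
  [ 0.106750   0.103750   0.084750   0.401625]
det(I−A) = Σ_j (I−A)_1j·C_1j = (0.65)(0.728000) + (-0.30)(0.176750) + (-0.25)(0.162750) + (-0.05)(0.106750) = 0.37415
(I − A)⁻¹ = adj(I−A) / det(I−A) ≈
  [   1.9457     0.8606     0.6548     0.2713]
  [   0.4724     1.3491     0.2345     0.1380]
  [   0.4350     0.5633     1.3758     0.3251]
  [   0.2853     0.2773     0.2265     1.0734]
Δx = (I − A)⁻¹ Δd with Δd having +75 in the Footwear component and 0 elsewhere.
So Δx_A = L_AF · (+75), where L_AF = adj(I−A)_AF / det(I−A) = 0.106750 / 0.37415.
Δx_A = 0.106750 × (+75) / 0.37415 = 8.00625 / 0.37415 ≈ 21.40.

Δx_A = 21.40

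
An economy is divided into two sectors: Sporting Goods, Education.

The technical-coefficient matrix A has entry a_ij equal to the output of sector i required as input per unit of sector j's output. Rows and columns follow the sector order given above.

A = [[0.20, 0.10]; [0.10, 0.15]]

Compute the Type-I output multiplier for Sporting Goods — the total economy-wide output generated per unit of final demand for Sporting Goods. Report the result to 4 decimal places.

I − A =
  [   0.80    -0.10]
  [  -0.10     0.85]
det(I−A) = (0.80)(0.85) − (-0.10)(-0.10) = 0.6700
adj(I−A) = [[0.85, 0.10], [0.10, 0.80]]
(I − A)⁻¹ = adj(I−A) / det(I−A) ≈
  [   1.26866     0.14925]
  [   0.14925     1.19403]
The output multiplier for sector j is the column-j sum of the Leontief inverse (I − A)⁻¹ = adj(I−A) / det(I−A).
Column S of adj(I−A): (0.85, 0.10); det(I−A) = 0.6700.
m_S = (0.85 + 0.10) / 0.6700 = 0.95 / 0.6700 ≈ 1.4179.

m_S = 1.4179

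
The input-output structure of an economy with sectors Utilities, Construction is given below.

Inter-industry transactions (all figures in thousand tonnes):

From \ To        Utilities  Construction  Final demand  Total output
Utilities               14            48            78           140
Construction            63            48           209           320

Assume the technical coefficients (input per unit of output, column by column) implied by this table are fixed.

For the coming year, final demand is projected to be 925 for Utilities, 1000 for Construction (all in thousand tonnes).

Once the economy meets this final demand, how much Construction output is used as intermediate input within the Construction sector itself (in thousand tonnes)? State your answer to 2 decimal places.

Technical coefficients a_ij = z_ij / X_j:
  a_UU = 14/140 = 0.10, a_CU = 63/140 = 0.45
  a_UC = 48/320 = 0.15, a_CC = 48/320 = 0.15
I − A =
  [   0.90    -0.15]
  [  -0.45     0.85]
det(I−A) = (0.90)(0.85) − (-0.15)(-0.45) = 0.6975
adj(I−A) = [[0.85, 0.15], [0.45, 0.90]]
(I − A)⁻¹ = adj(I−A) / det(I−A) ≈
  [   1.2186     0.2151]
  [   0.6452     1.2903]
First solve x = (I − A)⁻¹ d = adj(I−A)·d / det(I−A); in particular x_C = (0.45·925 + 0.90·1000) / 0.6975 = 1316.25 / 0.6975 ≈ 1887.0968.
Intermediate flow from C to C: z_CC = a_CC · x_C = 0.15 × 1316.25 / 0.6975 = 197.4375 / 0.6975 ≈ 283.06.

z_CC = 283.06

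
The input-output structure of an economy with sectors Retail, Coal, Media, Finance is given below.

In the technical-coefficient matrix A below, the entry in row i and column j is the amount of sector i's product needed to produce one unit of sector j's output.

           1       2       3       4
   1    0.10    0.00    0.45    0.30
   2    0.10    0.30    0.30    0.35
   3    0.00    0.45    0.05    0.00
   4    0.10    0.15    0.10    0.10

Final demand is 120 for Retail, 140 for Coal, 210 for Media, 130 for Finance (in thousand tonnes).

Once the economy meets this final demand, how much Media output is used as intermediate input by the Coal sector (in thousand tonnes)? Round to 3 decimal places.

z_32 = 318.360

I − A =
  [   0.90     0.00    -0.45    -0.30]
  [  -0.10     0.70    -0.30    -0.35]
  [   0.00    -0.45     0.95     0.00]
  [  -0.10    -0.15    -0.10     0.90]
Compute the cofactors C_ij = (−1)^(i+j)·(3×3 minor ij) of I−A; the adjugate is their transpose:
adj(I−A) = Cᵀ =
  [ 0.411375   0.238500   0.294375   0.229875]
  [ 0.118750   0.741000   0.324750   0.327750]
  [ 0.056250   0.351000   0.494250   0.155250]
  [ 0.071750   0.189000   0.141750   0.456750]
det(I−A) = Σ_j (I−A)_1j·C_1j = (0.90)(0.411375) + (0.00)(0.118750) + (-0.45)(0.056250) + (-0.30)(0.071750) = 0.3234
(I − A)⁻¹ = adj(I−A) / det(I−A) ≈
  [   1.2720     0.7375     0.9103     0.7108]
  [   0.3672     2.2913     1.0042     1.0135]
  [   0.1739     1.0853     1.5283     0.4801]
  [   0.2219     0.5844     0.4383     1.4123]
First solve x = (I − A)⁻¹ d = adj(I−A)·d / det(I−A); in particular x_2 = (0.118750·120 + 0.741000·140 + 0.324750·210 + 0.327750·130) / 0.3234 = 228.795 / 0.3234 ≈ 707.46753.
Intermediate flow from 3 to 2: z_32 = a_32 · x_2 = 0.45 × 228.795 / 0.3234 = 102.95775 / 0.3234 ≈ 318.360.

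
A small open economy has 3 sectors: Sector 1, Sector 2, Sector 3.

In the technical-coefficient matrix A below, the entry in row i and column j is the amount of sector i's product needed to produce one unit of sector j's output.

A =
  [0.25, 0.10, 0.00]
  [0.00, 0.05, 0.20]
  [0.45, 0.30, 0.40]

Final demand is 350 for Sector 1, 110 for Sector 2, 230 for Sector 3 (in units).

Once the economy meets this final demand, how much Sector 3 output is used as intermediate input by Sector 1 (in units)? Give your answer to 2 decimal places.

z_31 = 228.55

I − A =
  [   0.75    -0.10     0.00]
  [   0.00     0.95    -0.20]
  [  -0.45    -0.30     0.60]
Cofactors of I−A, C_ij = (−1)^(i+j)·(minor ij) (rows/columns in the sector order above):
  C_11 = (0.95)(0.60) − (-0.20)(-0.30) = 0.5100
  C_12 = −[(0.00)(0.60) − (-0.20)(-0.45)] = 0.0900
  C_13 = (0.00)(-0.30) − (0.95)(-0.45) = 0.4275
  C_21 = −[(-0.10)(0.60) − (0.00)(-0.30)] = 0.0600
  C_22 = (0.75)(0.60) − (0.00)(-0.45) = 0.4500
  C_23 = −[(0.75)(-0.30) − (-0.10)(-0.45)] = 0.2700
  C_31 = (-0.10)(-0.20) − (0.00)(0.95) = 0.0200
  C_32 = −[(0.75)(-0.20) − (0.00)(0.00)] = 0.1500
  C_33 = (0.75)(0.95) − (-0.10)(0.00) = 0.7125
det(I−A) = Σ_j (I−A)_1j·C_1j = (0.75)(0.5100) + (-0.10)(0.0900) + (0.00)(0.4275) = 0.3735
adj(I−A) = Cᵀ =
  [ 0.5100   0.0600   0.0200]
  [ 0.0900   0.4500   0.1500]
  [ 0.4275   0.2700   0.7125]
(I − A)⁻¹ = adj(I−A) / det(I−A) ≈
  [   1.3655     0.1606     0.0535]
  [   0.2410     1.2048     0.4016]
  [   1.1446     0.7229     1.9076]
First solve x = (I − A)⁻¹ d = adj(I−A)·d / det(I−A); in particular x_1 = (0.5100·350 + 0.0600·110 + 0.0200·230) / 0.3735 = 189.70 / 0.3735 ≈ 507.8983.
Intermediate flow from 3 to 1: z_31 = a_31 · x_1 = 0.45 × 189.70 / 0.3735 = 85.365 / 0.3735 ≈ 228.55.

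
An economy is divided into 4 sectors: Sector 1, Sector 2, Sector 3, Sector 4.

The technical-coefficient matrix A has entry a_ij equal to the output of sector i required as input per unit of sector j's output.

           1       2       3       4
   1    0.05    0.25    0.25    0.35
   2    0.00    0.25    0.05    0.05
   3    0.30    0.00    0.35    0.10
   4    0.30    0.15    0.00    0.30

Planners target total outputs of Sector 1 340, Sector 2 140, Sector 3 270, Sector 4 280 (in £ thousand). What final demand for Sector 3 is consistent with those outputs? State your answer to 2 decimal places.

I − A =
  [   0.95    -0.25    -0.25    -0.35]
  [   0.00     0.75    -0.05    -0.05]
  [  -0.30     0.00     0.65    -0.10]
  [  -0.30    -0.15     0.00     0.70]
d = (I − A) x:
  d_1 = (+0.95)·340 + (-0.25)·140 + (-0.25)·270 + (-0.35)·280 = 122.50
  d_2 = (+0.00)·340 + (+0.75)·140 + (-0.05)·270 + (-0.05)·280 = 77.50
  d_3 = (-0.30)·340 + (+0.00)·140 + (+0.65)·270 + (-0.10)·280 = 45.50
  d_4 = (-0.30)·340 + (-0.15)·140 + (+0.00)·270 + (+0.70)·280 = 73.00

d_3 = 45.50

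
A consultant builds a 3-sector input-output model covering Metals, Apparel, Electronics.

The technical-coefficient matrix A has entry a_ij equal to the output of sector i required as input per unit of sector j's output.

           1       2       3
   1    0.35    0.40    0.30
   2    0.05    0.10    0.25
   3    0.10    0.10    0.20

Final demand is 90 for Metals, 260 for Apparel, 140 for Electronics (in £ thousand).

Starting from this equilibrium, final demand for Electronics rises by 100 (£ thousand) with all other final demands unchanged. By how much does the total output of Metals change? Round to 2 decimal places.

I − A =
  [   0.65    -0.40    -0.30]
  [  -0.05     0.90    -0.25]
  [  -0.10    -0.10     0.80]
Cofactors of I−A, C_ij = (−1)^(i+j)·(minor ij) (rows/columns in the sector order above):
  C_11 = (0.90)(0.80) − (-0.25)(-0.10) = 0.6950
  C_12 = −[(-0.05)(0.80) − (-0.25)(-0.10)] = 0.0650
  C_13 = (-0.05)(-0.10) − (0.90)(-0.10) = 0.0950
  C_21 = −[(-0.40)(0.80) − (-0.30)(-0.10)] = 0.3500
  C_22 = (0.65)(0.80) − (-0.30)(-0.10) = 0.4900
  C_23 = −[(0.65)(-0.10) − (-0.40)(-0.10)] = 0.1050
  C_31 = (-0.40)(-0.25) − (-0.30)(0.90) = 0.3700
  C_32 = −[(0.65)(-0.25) − (-0.30)(-0.05)] = 0.1775
  C_33 = (0.65)(0.90) − (-0.40)(-0.05) = 0.5650
det(I−A) = Σ_j (I−A)_1j·C_1j = (0.65)(0.6950) + (-0.40)(0.0650) + (-0.30)(0.0950) = 0.39725
adj(I−A) = Cᵀ =
  [ 0.6950   0.3500   0.3700]
  [ 0.0650   0.4900   0.1775]
  [ 0.0950   0.1050   0.5650]
(I − A)⁻¹ = adj(I−A) / det(I−A) ≈
  [   1.7495     0.8811     0.9314]
  [   0.1636     1.2335     0.4468]
  [   0.2391     0.2643     1.4223]
Δx = (I − A)⁻¹ Δd with Δd having +100 in the Electronics component and 0 elsewhere.
So Δx_1 = L_13 · (+100), where L_13 = adj(I−A)_13 / det(I−A) = 0.3700 / 0.39725.
Δx_1 = 0.3700 × (+100) / 0.39725 = 37.00 / 0.39725 ≈ 93.14.

Δx_1 = 93.14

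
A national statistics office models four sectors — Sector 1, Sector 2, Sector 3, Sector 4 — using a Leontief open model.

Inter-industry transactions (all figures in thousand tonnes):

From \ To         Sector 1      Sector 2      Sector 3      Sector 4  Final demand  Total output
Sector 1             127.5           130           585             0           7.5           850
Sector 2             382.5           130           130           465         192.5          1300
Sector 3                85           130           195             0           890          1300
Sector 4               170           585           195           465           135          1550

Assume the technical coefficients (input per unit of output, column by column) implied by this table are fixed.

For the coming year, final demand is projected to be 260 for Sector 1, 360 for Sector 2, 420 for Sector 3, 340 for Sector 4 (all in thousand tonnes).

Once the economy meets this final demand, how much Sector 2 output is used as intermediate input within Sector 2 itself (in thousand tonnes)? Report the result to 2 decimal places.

Technical coefficients a_ij = z_ij / X_j:
  a_11 = 127.5/850 = 0.15, a_21 = 382.5/850 = 0.45, a_31 = 85/850 = 0.10, a_41 = 170/850 = 0.20
  a_12 = 130/1300 = 0.10, a_22 = 130/1300 = 0.10, a_32 = 130/1300 = 0.10, a_42 = 585/1300 = 0.45
  a_13 = 585/1300 = 0.45, a_23 = 130/1300 = 0.10, a_33 = 195/1300 = 0.15, a_43 = 195/1300 = 0.15
  a_14 = 0/1550 = 0.00, a_24 = 465/1550 = 0.30, a_34 = 0/1550 = 0.00, a_44 = 465/1550 = 0.30
I − A =
  [   0.85    -0.10    -0.45     0.00]
  [  -0.45     0.90    -0.10    -0.30]
  [  -0.10    -0.10     0.85     0.00]
  [  -0.20    -0.45    -0.15     0.70]
Compute the cofactors C_ij = (−1)^(i+j)·(3×3 minor ij) of I−A; the adjugate is their transpose:
adj(I−A) = Cᵀ =
  [ 0.409250   0.091000   0.234250   0.039000]
  [ 0.330250   0.474250   0.266500   0.203250]
  [ 0.087000   0.066500   0.383250   0.028500]
  [ 0.347875   0.345125   0.320375   0.541750]
det(I−A) = Σ_j (I−A)_1j·C_1j = (0.85)(0.409250) + (-0.10)(0.330250) + (-0.45)(0.087000) + (0.00)(0.347875) = 0.2756875
(I − A)⁻¹ = adj(I−A) / det(I−A) ≈
  [   1.4845     0.3301     0.8497     0.1415]
  [   1.1979     1.7202     0.9667     0.7372]
  [   0.3156     0.2412     1.3902     0.1034]
  [   1.2618     1.2519     1.1621     1.9651]
First solve x = (I − A)⁻¹ d = adj(I−A)·d / det(I−A); in particular x_2 = (0.330250·260 + 0.474250·360 + 0.266500·420 + 0.203250·340) / 0.2756875 = 437.63 / 0.2756875 ≈ 1587.4133.
Intermediate flow from 2 to 2: z_22 = a_22 · x_2 = 0.10 × 437.63 / 0.2756875 = 43.763 / 0.2756875 ≈ 158.74.

z_22 = 158.74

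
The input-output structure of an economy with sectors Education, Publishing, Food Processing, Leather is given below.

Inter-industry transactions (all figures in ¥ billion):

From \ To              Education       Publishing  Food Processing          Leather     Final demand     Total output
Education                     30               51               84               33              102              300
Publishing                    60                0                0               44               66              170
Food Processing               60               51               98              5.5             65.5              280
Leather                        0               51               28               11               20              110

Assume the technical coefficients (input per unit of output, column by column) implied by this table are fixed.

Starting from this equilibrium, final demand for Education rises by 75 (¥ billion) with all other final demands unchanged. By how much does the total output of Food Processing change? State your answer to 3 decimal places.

Technical coefficients a_ij = z_ij / X_j:
  a_EE = 30/300 = 0.10, a_PE = 60/300 = 0.20, a_FE = 60/300 = 0.20, a_LE = 0/300 = 0.00
  a_EP = 51/170 = 0.30, a_PP = 0/170 = 0.00, a_FP = 51/170 = 0.30, a_LP = 51/170 = 0.30
  a_EF = 84/280 = 0.30, a_PF = 0/280 = 0.00, a_FF = 98/280 = 0.35, a_LF = 28/280 = 0.10
  a_EL = 33/110 = 0.30, a_PL = 44/110 = 0.40, a_FL = 5.5/110 = 0.05, a_LL = 11/110 = 0.10
I − A =
  [   0.90    -0.30    -0.30    -0.30]
  [  -0.20     1.00     0.00    -0.40]
  [  -0.20    -0.30     0.65    -0.05]
  [   0.00    -0.30    -0.10     0.90]
Compute the cofactors C_ij = (−1)^(i+j)·(3×3 minor ij) of I−A; the adjugate is their transpose:
adj(I−A) = Cᵀ =
  [ 0.4900   0.3270   0.2760   0.3240]
  [ 0.1240   0.4620   0.0960   0.2520]
  [ 0.2130   0.3285   0.6300   0.2520]
  [ 0.0650   0.1905   0.1020   0.4680]
det(I−A) = Σ_j (I−A)_1j·C_1j = (0.90)(0.4900) + (-0.30)(0.1240) + (-0.30)(0.2130) + (-0.30)(0.0650) = 0.3204
(I − A)⁻¹ = adj(I−A) / det(I−A) ≈
  [   1.5293     1.0206     0.8614     1.0112]
  [   0.3870     1.4419     0.2996     0.7865]
  [   0.6648     1.0253     1.9663     0.7865]
  [   0.2029     0.5946     0.3184     1.4607]
Δx = (I − A)⁻¹ Δd with Δd having +75 in the Education component and 0 elsewhere.
So Δx_F = L_FE · (+75), where L_FE = adj(I−A)_FE / det(I−A) = 0.2130 / 0.3204.
Δx_F = 0.2130 × (+75) / 0.3204 = 15.975 / 0.3204 ≈ 49.860.

Δx_F = 49.860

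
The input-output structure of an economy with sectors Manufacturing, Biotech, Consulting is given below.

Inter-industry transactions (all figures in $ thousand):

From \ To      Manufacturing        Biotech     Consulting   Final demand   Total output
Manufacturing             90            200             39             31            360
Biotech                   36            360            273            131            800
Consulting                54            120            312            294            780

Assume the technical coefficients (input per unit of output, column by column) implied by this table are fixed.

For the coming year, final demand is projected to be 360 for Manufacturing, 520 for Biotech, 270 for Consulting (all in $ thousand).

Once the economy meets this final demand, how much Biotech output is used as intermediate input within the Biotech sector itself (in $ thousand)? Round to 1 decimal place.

z_22 = 880.9

Technical coefficients a_ij = z_ij / X_j:
  a_11 = 90/360 = 0.25, a_21 = 36/360 = 0.10, a_31 = 54/360 = 0.15
  a_12 = 200/800 = 0.25, a_22 = 360/800 = 0.45, a_32 = 120/800 = 0.15
  a_13 = 39/780 = 0.05, a_23 = 273/780 = 0.35, a_33 = 312/780 = 0.40
I − A =
  [   0.75    -0.25    -0.05]
  [  -0.10     0.55    -0.35]
  [  -0.15    -0.15     0.60]
Cofactors of I−A, C_ij = (−1)^(i+j)·(minor ij) (rows/columns in the sector order above):
  C_11 = (0.55)(0.60) − (-0.35)(-0.15) = 0.2775
  C_12 = −[(-0.10)(0.60) − (-0.35)(-0.15)] = 0.1125
  C_13 = (-0.10)(-0.15) − (0.55)(-0.15) = 0.0975
  C_21 = −[(-0.25)(0.60) − (-0.05)(-0.15)] = 0.1575
  C_22 = (0.75)(0.60) − (-0.05)(-0.15) = 0.4425
  C_23 = −[(0.75)(-0.15) − (-0.25)(-0.15)] = 0.1500
  C_31 = (-0.25)(-0.35) − (-0.05)(0.55) = 0.1150
  C_32 = −[(0.75)(-0.35) − (-0.05)(-0.10)] = 0.2675
  C_33 = (0.75)(0.55) − (-0.25)(-0.10) = 0.3875
det(I−A) = Σ_j (I−A)_1j·C_1j = (0.75)(0.2775) + (-0.25)(0.1125) + (-0.05)(0.0975) = 0.175125
adj(I−A) = Cᵀ =
  [ 0.2775   0.1575   0.1150]
  [ 0.1125   0.4425   0.2675]
  [ 0.0975   0.1500   0.3875]
(I − A)⁻¹ = adj(I−A) / det(I−A) ≈
  [   1.5846     0.8994     0.6567]
  [   0.6424     2.5268     1.5275]
  [   0.5567     0.8565     2.2127]
First solve x = (I − A)⁻¹ d = adj(I−A)·d / det(I−A); in particular x_2 = (0.1125·360 + 0.4425·520 + 0.2675·270) / 0.175125 = 342.825 / 0.175125 ≈ 1957.602.
Intermediate flow from 2 to 2: z_22 = a_22 · x_2 = 0.45 × 342.825 / 0.175125 = 154.27125 / 0.175125 ≈ 880.9.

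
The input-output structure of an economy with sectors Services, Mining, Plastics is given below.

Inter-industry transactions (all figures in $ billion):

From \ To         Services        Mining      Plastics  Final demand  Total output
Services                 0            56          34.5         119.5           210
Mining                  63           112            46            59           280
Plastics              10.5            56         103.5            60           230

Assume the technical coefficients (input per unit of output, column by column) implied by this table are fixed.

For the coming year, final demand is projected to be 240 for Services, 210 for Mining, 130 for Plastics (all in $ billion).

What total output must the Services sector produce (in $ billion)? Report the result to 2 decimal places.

x_S = 479.92

Technical coefficients a_ij = z_ij / X_j:
  a_SS = 0/210 = 0.00, a_MS = 63/210 = 0.30, a_PS = 10.5/210 = 0.05
  a_SM = 56/280 = 0.20, a_MM = 112/280 = 0.40, a_PM = 56/280 = 0.20
  a_SP = 34.5/230 = 0.15, a_MP = 46/230 = 0.20, a_PP = 103.5/230 = 0.45
I − A =
  [   1.00    -0.20    -0.15]
  [  -0.30     0.60    -0.20]
  [  -0.05    -0.20     0.55]
Cofactors of I−A, C_ij = (−1)^(i+j)·(minor ij) (rows/columns in the sector order above):
  C_11 = (0.60)(0.55) − (-0.20)(-0.20) = 0.2900
  C_12 = −[(-0.30)(0.55) − (-0.20)(-0.05)] = 0.1750
  C_13 = (-0.30)(-0.20) − (0.60)(-0.05) = 0.0900
  C_21 = −[(-0.20)(0.55) − (-0.15)(-0.20)] = 0.1400
  C_22 = (1.00)(0.55) − (-0.15)(-0.05) = 0.5425
  C_23 = −[(1.00)(-0.20) − (-0.20)(-0.05)] = 0.2100
  C_31 = (-0.20)(-0.20) − (-0.15)(0.60) = 0.1300
  C_32 = −[(1.00)(-0.20) − (-0.15)(-0.30)] = 0.2450
  C_33 = (1.00)(0.60) − (-0.20)(-0.30) = 0.5400
det(I−A) = Σ_j (I−A)_1j·C_1j = (1.00)(0.2900) + (-0.20)(0.1750) + (-0.15)(0.0900) = 0.2415
adj(I−A) = Cᵀ =
  [ 0.2900   0.1400   0.1300]
  [ 0.1750   0.5425   0.2450]
  [ 0.0900   0.2100   0.5400]
(I − A)⁻¹ = adj(I−A) / det(I−A) ≈
  [   1.2008     0.5797     0.5383]
  [   0.7246     2.2464     1.0145]
  [   0.3727     0.8696     2.2360]
x = (I − A)⁻¹ d = adj(I−A)·d / det(I−A), with det(I−A) = 0.2415:
  x_S = (0.2900·240 + 0.1400·210 + 0.1300·130) / 0.2415 = 115.90 / 0.2415 ≈ 479.92
  x_M = (0.1750·240 + 0.5425·210 + 0.2450·130) / 0.2415 = 187.775 / 0.2415 ≈ 777.54
  x_P = (0.0900·240 + 0.2100·210 + 0.5400·130) / 0.2415 = 135.90 / 0.2415 ≈ 562.73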